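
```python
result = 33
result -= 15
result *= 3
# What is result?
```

Trace:
`result = 33` → result = 33
`result -= 15` → result = 18
`result *= 3` → result = 54
So result = 54

Answer: 54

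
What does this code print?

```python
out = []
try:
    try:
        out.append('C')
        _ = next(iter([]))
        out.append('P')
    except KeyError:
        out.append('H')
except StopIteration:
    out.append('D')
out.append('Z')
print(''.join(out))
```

Execution trace: 'C' (try body) → 'D' (outer except StopIteration) → 'Z' (after the try/except). Output: CDZ

Answer: CDZ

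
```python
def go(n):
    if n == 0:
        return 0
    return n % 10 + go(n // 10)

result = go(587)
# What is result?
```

Sum of digits of 587: 7 + 8 + 5 = 20

Answer: 20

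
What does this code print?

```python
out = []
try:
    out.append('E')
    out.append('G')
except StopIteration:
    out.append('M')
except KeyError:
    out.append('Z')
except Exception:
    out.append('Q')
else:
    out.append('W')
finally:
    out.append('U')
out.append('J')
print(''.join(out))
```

Execution trace: 'E' (try body) → 'G' (try body, no exception) → 'W' (else) → 'U' (finally) → 'J' (after the try/except). Output: EGWUJ

Answer: EGWUJ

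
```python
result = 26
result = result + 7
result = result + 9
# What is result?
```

Trace:
`result = 26` → result = 26
`result = result + 7` → result = 33
`result = result + 9` → result = 42
So result = 42

Answer: 42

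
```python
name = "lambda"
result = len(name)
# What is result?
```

Trace:
`name = "lambda"` → name = 'lambda'
`result = len(name)` → result = 6
So result = 6

Answer: 6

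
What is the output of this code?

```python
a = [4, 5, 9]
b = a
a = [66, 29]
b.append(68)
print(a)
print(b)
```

Key concept: rebinding vs mutation: a is rebound to a new list, b still points at the original.
Step by step:
`a = [4, 5, 9]` → a = [4, 5, 9]
`b = a` → b = [4, 5, 9] (same object as a)
`a = [66, 29]` → a = [66, 29]
`b.append(68)` → b = [4, 5, 9, 68]
`print(a)` → prints [66, 29]
`print(b)` → prints [4, 5, 9, 68]

Answer:
[66, 29]
[4, 5, 9, 68]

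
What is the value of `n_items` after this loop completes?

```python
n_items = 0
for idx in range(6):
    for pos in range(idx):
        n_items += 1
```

Triangle number: 0+1+2+...+5
`n_items` takes the values: 0 → 1 → 2 → 3 → 4 → 5 → 6 → 7 → 8 → 9 → 10 → 11 → 12 → 13 → 14 → 15

Answer: 15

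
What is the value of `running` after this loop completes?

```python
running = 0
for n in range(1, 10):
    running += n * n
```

Sum of squares 1² to 9² = 285
`running` takes the values: 0 → 1 → 5 → 14 → 30 → 55 → 91 → 140 → 204 → 285

Answer: 285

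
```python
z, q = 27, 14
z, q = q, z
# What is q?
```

Trace:
`z, q = 27, 14` → z = 27; q = 14
`z, q = q, z` → z = 14; q = 27
So q = 27

Answer: 27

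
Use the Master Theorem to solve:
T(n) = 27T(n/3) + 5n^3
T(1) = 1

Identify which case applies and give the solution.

a=27, b=3, f(n)=5n^3. log_3(27) = 3. Since c=3 = 3, Case 2 applies: T(n) = Θ(n^log_b(a) · log n) = O(n^3 log n).

Answer: O(n^3 log n) - Case 2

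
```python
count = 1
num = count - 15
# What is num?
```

Trace:
`count = 1` → count = 1
`num = count - 15` → num = -14
So num = -14

Answer: -14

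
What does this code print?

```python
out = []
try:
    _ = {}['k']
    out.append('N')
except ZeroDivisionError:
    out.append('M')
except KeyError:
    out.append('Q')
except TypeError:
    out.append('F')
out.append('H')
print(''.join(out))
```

Execution trace: 'Q' (except KeyError) → 'H' (after the try/except). Output: QH

Answer: QH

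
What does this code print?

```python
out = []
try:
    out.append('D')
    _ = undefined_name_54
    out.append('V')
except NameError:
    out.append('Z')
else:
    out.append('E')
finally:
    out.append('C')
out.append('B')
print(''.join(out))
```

Execution trace: 'D' (try body) → 'Z' (except NameError) → 'C' (finally) → 'B' (after the try/except). Output: DZCB

Answer: DZCB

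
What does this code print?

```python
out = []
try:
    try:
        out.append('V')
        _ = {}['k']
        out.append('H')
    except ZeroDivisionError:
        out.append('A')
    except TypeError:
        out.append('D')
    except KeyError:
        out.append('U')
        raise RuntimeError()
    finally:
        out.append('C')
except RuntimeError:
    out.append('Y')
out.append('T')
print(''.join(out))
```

Execution trace: 'V' (inner try body) → 'U' (inner except KeyError) → 'C' (inner finally) → 'Y' (outer except RuntimeError) → 'T' (after the try/except). Output: VUCYT

Answer: VUCYT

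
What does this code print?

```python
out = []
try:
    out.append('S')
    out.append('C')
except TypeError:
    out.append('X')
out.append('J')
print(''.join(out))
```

Execution trace: 'S' (try body) → 'C' (try body, no exception) → 'J' (after the try/except). Output: SCJ

Answer: SCJ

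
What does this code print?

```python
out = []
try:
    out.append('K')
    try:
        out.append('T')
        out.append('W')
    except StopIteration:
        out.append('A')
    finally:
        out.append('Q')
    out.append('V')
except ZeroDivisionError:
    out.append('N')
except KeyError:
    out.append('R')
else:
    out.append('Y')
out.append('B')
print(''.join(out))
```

Execution trace: 'K' (try body) → 'T' (inner try body) → 'W' (inner try body, no exception) → 'Q' (inner finally) → 'V' (try body, no exception) → 'Y' (else) → 'B' (after the try/except). Output: KTWQVYB

Answer: KTWQVYB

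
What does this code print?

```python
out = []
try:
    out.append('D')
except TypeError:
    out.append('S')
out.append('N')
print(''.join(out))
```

Execution trace: 'D' (try body, no exception) → 'N' (after the try/except). Output: DN

Answer: DN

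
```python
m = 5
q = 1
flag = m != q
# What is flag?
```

Trace:
`m = 5` → m = 5
`q = 1` → q = 1
`flag = m != q` → flag = True
So flag = True

Answer: True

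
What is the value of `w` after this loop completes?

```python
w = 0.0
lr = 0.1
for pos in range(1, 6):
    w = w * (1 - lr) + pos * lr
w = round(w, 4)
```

Moving average with lr=0.1
`w` takes the values: 0.0 → 0.1 → 0.29 → 0.561 → 0.9049 → 1.31441 → 1.3144

Answer: 1.3144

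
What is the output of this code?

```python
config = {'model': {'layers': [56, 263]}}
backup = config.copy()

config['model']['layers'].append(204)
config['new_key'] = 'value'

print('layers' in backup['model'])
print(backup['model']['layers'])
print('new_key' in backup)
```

Key concept: shallow copy gotcha with nested dict.
Step by step:
`config = {'model': {'layers': [56, 263]}}` → config = {'model': {'layers': [56, 263]}}
`backup = config.copy()` → backup = {'model': {'layers': [56, 263]}}
`config['model']['layers'].append(204)` → config = {'model': {'layers': [56, 263, 204]}}; backup = {'model': {'layers': [56, 263, 204]}}
`config['new_key'] = 'value'` → config = {'model': {'layers': [56, 263, 204]}, 'new_key': 'value'}
`print('layers' in backup['model'])` → prints True
`print(backup['model']['layers'])` → prints [56, 263, 204]
`print('new_key' in backup)` → prints False

Answer:
True
[56, 263, 204]
False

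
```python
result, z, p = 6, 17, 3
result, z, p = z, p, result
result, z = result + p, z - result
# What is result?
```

Trace:
`result, z, p = 6, 17, 3` → result = 6; z = 17; p = 3
`result, z, p = z, p, result` → result = 17; z = 3; p = 6
`result, z = result + p, z - result` → result = 23; z = -14
So result = 23

Answer: 23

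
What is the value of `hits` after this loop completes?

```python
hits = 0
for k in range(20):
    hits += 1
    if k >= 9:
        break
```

Loop breaks when k reaches 9, hits is 10
`hits` takes the values: 0 → 1 → 2 → 3 → 4 → 5 → 6 → 7 → 8 → 9 → 10

Answer: 10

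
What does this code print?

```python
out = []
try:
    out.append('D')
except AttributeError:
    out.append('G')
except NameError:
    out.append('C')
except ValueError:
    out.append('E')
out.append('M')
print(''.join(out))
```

Execution trace: 'D' (try body, no exception) → 'M' (after the try/except). Output: DM

Answer: DM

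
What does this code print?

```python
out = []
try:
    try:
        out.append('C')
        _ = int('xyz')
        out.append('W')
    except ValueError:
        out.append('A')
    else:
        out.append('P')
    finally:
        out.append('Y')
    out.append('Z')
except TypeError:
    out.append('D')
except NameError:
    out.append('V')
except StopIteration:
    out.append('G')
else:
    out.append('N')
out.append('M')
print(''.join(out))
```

Execution trace: 'C' (inner try body) → 'A' (inner except ValueError) → 'Y' (inner finally) → 'Z' (try body, no exception) → 'N' (else) → 'M' (after the try/except). Output: CAYZNM

Answer: CAYZNM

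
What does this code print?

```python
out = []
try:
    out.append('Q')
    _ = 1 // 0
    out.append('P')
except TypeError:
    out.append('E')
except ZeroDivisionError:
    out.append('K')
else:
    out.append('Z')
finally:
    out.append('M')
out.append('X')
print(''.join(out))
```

Execution trace: 'Q' (try body) → 'K' (except ZeroDivisionError) → 'M' (finally) → 'X' (after the try/except). Output: QKMX

Answer: QKMX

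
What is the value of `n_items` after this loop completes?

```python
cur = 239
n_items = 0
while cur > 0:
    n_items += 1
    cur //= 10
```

Count digits by repeated division by 10
`n_items` takes the values: 0 → 1 → 2 → 3

Answer: 3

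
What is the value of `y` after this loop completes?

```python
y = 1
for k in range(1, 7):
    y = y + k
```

Start at 1, add 1 through 6
`y` takes the values: 1 → 2 → 4 → 7 → 11 → 16 → 22

Answer: 22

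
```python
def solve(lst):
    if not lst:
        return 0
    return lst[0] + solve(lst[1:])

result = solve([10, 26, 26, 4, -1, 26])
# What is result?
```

10 + 26 + 26 + 4 + (-1) + 26 + 0 = 91

Answer: 91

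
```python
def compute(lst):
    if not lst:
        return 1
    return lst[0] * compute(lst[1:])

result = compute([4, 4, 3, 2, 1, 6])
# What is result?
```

Product over [4, 4, 3, 2, 1, 6] = 4 * 4 * 3 * 2 * 1 * 6 = 576

Answer: 576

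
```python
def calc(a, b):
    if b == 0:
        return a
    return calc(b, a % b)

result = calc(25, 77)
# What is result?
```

calc(25, 77) -> calc(77, 25) -> calc(25, 2) -> calc(2, 1) -> calc(1, 0) -> 1

Answer: 1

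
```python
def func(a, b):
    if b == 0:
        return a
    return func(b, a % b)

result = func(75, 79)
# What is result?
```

func(75, 79) -> func(79, 75) -> func(75, 4) -> func(4, 3) -> func(3, 1) -> func(1, 0) -> 1

Answer: 1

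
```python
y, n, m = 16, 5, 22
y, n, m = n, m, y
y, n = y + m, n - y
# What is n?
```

Trace:
`y, n, m = 16, 5, 22` → y = 16; n = 5; m = 22
`y, n, m = n, m, y` → y = 5; n = 22; m = 16
`y, n = y + m, n - y` → y = 21; n = 17
So n = 17

Answer: 17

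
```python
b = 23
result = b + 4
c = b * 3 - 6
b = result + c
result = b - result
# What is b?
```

Trace:
`b = 23` → b = 23
`result = b + 4` → result = 27
`c = b * 3 - 6` → c = 63
`b = result + c` → b = 90
`result = b - result` → result = 63
So b = 90

Answer: 90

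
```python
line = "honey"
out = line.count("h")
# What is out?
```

Trace:
`line = "honey"` → line = 'honey'
`out = line.count("h")` → out = 1
So out = 1

Answer: 1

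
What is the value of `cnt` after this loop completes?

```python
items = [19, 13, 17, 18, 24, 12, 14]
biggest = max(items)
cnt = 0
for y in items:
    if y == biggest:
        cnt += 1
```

Count of max value 24 in [19, 13, 17, 18, 24, 12, 14]
`cnt` takes the values: 0 → 1

Answer: 1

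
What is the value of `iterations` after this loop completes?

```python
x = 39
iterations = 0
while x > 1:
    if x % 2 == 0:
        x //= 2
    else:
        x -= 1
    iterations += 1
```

Steps to reduce 39 to 1
`iterations` takes the values: 0 → 1 → 2 → 3 → 4 → 5 → 6 → 7 → 8

Answer: 8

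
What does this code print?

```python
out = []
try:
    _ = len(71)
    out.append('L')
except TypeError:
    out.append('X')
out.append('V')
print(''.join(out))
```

Execution trace: 'X' (except TypeError) → 'V' (after the try/except). Output: XV

Answer: XV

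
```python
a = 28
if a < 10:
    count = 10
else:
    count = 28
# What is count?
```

Trace:
`a = 28` → a = 28
`if a < 10: ...` → a < 10 is False, take else branch → count = 28
So count = 28

Answer: 28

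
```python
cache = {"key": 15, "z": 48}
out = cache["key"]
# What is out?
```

Trace:
`cache = {"key": 15, "z": 48}` → cache = {'key': 15, 'z': 48}
`out = cache["key"]` → out = 15
So out = 15

Answer: 15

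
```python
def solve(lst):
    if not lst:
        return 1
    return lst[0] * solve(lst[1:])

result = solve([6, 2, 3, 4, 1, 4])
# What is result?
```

Product over [6, 2, 3, 4, 1, 4] = 6 * 2 * 3 * 4 * 1 * 4 = 576

Answer: 576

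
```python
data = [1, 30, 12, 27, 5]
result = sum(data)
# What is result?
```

Trace:
`data = [1, 30, 12, 27, 5]` → data = [1, 30, 12, 27, 5]
`result = sum(data)` → result = 75
So result = 75

Answer: 75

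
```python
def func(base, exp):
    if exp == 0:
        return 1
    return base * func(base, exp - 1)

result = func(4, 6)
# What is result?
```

func(4, 6) = 4 * 4 * 4 * 4 * 4 * 4 = 4096

Answer: 4096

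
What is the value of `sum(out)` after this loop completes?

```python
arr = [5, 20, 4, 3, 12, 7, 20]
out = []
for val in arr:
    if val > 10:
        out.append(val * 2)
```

Sum of doubled values > 10
`out` takes the values: [] → [40] → [40, 24] → [40, 24, 40]
So `sum(out)` = 104

Answer: 104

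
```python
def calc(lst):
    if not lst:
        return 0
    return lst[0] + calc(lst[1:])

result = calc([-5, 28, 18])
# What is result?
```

(-5) + 28 + 18 + 0 = 41

Answer: 41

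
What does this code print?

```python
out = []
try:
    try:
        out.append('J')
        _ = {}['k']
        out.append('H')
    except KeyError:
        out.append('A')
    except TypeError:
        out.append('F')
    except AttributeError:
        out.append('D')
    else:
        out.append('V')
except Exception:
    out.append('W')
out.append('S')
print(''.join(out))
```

Execution trace: 'J' (inner try body) → 'A' (inner except KeyError) → 'S' (after the try/except). Output: JAS

Answer: JAS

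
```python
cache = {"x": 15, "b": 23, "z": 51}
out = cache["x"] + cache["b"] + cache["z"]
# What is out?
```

Trace:
`cache = {"x": 15, "b": 23, "z": 51}` → cache = {'x': 15, 'b': 23, 'z': 51}
`out = cache["x"] + cache["b"] + cache["z"]` → out = 89
So out = 89

Answer: 89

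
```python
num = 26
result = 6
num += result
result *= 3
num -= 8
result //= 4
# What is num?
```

Trace:
`num = 26` → num = 26
`result = 6` → result = 6
`num += result` → num = 32
`result *= 3` → result = 18
`num -= 8` → num = 24
`result //= 4` → result = 4
So num = 24

Answer: 24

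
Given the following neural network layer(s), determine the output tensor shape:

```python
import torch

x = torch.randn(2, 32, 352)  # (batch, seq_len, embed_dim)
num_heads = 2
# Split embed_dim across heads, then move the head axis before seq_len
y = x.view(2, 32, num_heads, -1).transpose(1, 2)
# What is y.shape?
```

Input: (2, 32, 352) -> head_dim = 352 // 2 = 176; after view: (2, 32, 2, 176) -> after transpose(1, 2): (2, 2, 32, 176) -> Output: (2, 2, 32, 176)

Answer: (2, 2, 32, 176)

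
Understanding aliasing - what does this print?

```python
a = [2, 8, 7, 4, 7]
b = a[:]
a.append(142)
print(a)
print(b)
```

Key concept: slice [:] creates copy.
Step by step:
`a = [2, 8, 7, 4, 7]` → a = [2, 8, 7, 4, 7]
`b = a[:]` → b = [2, 8, 7, 4, 7]
`a.append(142)` → a = [2, 8, 7, 4, 7, 142]
`print(a)` → prints [2, 8, 7, 4, 7, 142]
`print(b)` → prints [2, 8, 7, 4, 7]

Answer:
[2, 8, 7, 4, 7, 142]
[2, 8, 7, 4, 7]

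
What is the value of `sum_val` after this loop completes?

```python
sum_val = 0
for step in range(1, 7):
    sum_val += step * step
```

Sum of squares 1² to 6² = 91
`sum_val` takes the values: 0 → 1 → 5 → 14 → 30 → 55 → 91

Answer: 91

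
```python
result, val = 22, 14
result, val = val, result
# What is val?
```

Trace:
`result, val = 22, 14` → result = 22; val = 14
`result, val = val, result` → result = 14; val = 22
So val = 22

Answer: 22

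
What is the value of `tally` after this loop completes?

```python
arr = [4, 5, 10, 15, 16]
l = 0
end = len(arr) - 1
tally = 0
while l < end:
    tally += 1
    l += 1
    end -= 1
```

Iterations until pointers meet (list length 5)
`tally` takes the values: 0 → 1 → 2

Answer: 2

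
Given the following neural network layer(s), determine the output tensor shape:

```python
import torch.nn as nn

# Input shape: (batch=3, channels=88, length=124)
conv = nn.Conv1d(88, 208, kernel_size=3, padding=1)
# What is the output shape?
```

Input: (3, 88, 124) -> Output: (3, 208, 124)

Answer: (3, 208, 124)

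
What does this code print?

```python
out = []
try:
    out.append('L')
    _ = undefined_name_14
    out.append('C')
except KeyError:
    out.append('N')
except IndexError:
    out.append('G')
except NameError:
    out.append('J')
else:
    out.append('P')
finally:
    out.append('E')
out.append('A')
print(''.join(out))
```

Execution trace: 'L' (try body) → 'J' (except NameError) → 'E' (finally) → 'A' (after the try/except). Output: LJEA

Answer: LJEA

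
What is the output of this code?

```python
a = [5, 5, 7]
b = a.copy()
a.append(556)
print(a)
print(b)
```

Key concept: list.copy() creates independent copy.
Step by step:
`a = [5, 5, 7]` → a = [5, 5, 7]
`b = a.copy()` → b = [5, 5, 7]
`a.append(556)` → a = [5, 5, 7, 556]
`print(a)` → prints [5, 5, 7, 556]
`print(b)` → prints [5, 5, 7]

Answer:
[5, 5, 7, 556]
[5, 5, 7]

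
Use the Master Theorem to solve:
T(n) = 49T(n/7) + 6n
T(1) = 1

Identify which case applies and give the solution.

a=49, b=7, f(n)=6n. log_7(49) = 2. Since c=1 < 2, Case 1 applies: T(n) = Θ(n^log_b(a)) = O(n^2).

Answer: O(n^2) - Case 1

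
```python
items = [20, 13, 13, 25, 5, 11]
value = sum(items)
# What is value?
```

Trace:
`items = [20, 13, 13, 25, 5, 11]` → items = [20, 13, 13, 25, 5, 11]
`value = sum(items)` → value = 87
So value = 87

Answer: 87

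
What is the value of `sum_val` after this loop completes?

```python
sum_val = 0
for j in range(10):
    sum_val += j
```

Sum of 0 to 9 = 45
`sum_val` takes the values: 0 → 1 → 3 → 6 → 10 → 15 → 21 → 28 → 36 → 45

Answer: 45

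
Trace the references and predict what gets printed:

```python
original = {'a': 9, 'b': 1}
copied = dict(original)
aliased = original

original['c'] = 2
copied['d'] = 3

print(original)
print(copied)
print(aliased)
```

Key concept: dict() creates copy, assignment creates alias.
Step by step:
`original = {'a': 9, 'b': 1}` → original = {'a': 9, 'b': 1}
`copied = dict(original)` → copied = {'a': 9, 'b': 1}
`aliased = original` → aliased = {'a': 9, 'b': 1} (same object as original)
`original['c'] = 2` → original = {'a': 9, 'b': 1, 'c': 2} (same object as aliased); aliased = {'a': 9, 'b': 1, 'c': 2} (same object as original)
`copied['d'] = 3` → copied = {'a': 9, 'b': 1, 'd': 3}
`print(original)` → prints {'a': 9, 'b': 1, 'c': 2}
`print(copied)` → prints {'a': 9, 'b': 1, 'd': 3}
`print(aliased)` → prints {'a': 9, 'b': 1, 'c': 2}

Answer:
{'a': 9, 'b': 1, 'c': 2}
{'a': 9, 'b': 1, 'd': 3}
{'a': 9, 'b': 1, 'c': 2}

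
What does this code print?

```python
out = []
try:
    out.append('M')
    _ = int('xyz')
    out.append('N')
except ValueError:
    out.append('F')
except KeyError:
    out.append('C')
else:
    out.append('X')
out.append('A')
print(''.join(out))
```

Execution trace: 'M' (try body) → 'F' (except ValueError) → 'A' (after the try/except). Output: MFA

Answer: MFA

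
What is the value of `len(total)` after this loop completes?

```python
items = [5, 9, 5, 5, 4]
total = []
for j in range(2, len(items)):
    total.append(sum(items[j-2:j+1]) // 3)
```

Number of 3-element averages
`total` takes the values: [] → [6] → [6, 6] → [6, 6, 4]
So `len(total)` = 3

Answer: 3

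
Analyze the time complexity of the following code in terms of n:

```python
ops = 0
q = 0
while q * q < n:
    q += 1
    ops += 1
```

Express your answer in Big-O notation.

Each loop level contributes: √n. Multiplying the contributions gives O(√n).

Answer: O(√n)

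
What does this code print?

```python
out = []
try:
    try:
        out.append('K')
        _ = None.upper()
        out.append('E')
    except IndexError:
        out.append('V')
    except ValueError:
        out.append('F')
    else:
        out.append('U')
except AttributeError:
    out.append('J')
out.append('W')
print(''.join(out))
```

Execution trace: 'K' (try body) → 'J' (outer except AttributeError) → 'W' (after the try/except). Output: KJW

Answer: KJW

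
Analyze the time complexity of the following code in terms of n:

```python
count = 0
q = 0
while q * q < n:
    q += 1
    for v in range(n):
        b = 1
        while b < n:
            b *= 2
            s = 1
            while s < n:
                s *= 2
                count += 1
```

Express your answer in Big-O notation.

Each loop level contributes: √n × n × log n × log n. Multiplying the contributions gives O(n√n log² n).

Answer: O(n√n log² n)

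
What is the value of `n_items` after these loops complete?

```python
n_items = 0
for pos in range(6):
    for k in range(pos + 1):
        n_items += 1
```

Triangle: 1 + 2 + ... + 6
`n_items` takes the values: 0 → 1 → 2 → 3 → 4 → 5 → 6 → 7 → 8 → 9 → 10 → 11 → 12 → 13 → 14 → 15 → 16 → 17 → 18 → 19 → 20 → 21

Answer: 21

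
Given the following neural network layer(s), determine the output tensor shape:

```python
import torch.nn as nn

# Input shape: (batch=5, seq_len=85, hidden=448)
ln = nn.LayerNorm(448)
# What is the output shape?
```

Input: (5, 85, 448) -> Output: (5, 85, 448)

Answer: (5, 85, 448)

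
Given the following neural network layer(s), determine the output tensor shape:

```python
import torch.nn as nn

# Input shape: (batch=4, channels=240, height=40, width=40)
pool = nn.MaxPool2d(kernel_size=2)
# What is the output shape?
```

Input: (4, 240, 40, 40) -> Output: (4, 240, 20, 20)

Answer: (4, 240, 20, 20)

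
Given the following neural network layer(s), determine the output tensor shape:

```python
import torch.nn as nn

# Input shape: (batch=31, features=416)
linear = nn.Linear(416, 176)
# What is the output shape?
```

Input: (31, 416) -> Output: (31, 176)

Answer: (31, 176)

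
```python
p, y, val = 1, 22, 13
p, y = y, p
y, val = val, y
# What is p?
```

Trace:
`p, y, val = 1, 22, 13` → p = 1; y = 22; val = 13
`p, y = y, p` → p = 22; y = 1
`y, val = val, y` → y = 13; val = 1
So p = 22

Answer: 22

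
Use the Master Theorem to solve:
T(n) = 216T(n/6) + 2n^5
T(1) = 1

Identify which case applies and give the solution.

a=216, b=6, f(n)=2n^5. log_6(216) = 3. Since c=5 > 3 and the regularity condition holds (216(n/6)^5 = (216/6^5)n^5 with 216/6^5 < 1), Case 3 applies: T(n) = Θ(f(n)) = O(n^5).

Answer: O(n^5) - Case 3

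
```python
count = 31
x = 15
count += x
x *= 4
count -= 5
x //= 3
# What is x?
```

Trace:
`count = 31` → count = 31
`x = 15` → x = 15
`count += x` → count = 46
`x *= 4` → x = 60
`count -= 5` → count = 41
`x //= 3` → x = 20
So x = 20

Answer: 20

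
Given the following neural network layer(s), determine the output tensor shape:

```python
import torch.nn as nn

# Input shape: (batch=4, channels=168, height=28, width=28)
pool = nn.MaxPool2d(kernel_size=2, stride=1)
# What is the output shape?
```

Input: (4, 168, 28, 28) -> Output: (4, 168, 27, 27)

Answer: (4, 168, 27, 27)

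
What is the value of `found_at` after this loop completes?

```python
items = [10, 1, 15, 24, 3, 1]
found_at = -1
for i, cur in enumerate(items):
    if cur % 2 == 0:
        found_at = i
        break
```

First even number index in [10, 1, 15, 24, 3, 1]
`found_at` takes the values: -1 → 0

Answer: 0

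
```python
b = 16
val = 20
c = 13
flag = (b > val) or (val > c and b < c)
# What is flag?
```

Trace:
`b = 16` → b = 16
`val = 20` → val = 20
`c = 13` → c = 13
`flag = (b > val) or (val > c and b < c)` → flag = False
So flag = False

Answer: False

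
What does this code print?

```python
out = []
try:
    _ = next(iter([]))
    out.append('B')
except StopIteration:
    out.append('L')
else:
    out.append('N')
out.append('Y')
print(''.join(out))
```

Execution trace: 'L' (except StopIteration) → 'Y' (after the try/except). Output: LY

Answer: LY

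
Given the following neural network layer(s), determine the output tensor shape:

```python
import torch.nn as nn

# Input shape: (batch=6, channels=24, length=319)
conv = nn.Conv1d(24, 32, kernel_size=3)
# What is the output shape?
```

Input: (6, 24, 319) -> Output: (6, 32, 317)

Answer: (6, 32, 317)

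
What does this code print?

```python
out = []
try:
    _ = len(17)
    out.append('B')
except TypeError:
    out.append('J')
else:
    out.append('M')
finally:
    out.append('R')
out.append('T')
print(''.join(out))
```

Execution trace: 'J' (except TypeError) → 'R' (finally) → 'T' (after the try/except). Output: JRT

Answer: JRT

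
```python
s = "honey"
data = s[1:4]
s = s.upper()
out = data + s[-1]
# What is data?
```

Trace:
`s = "honey"` → s = 'honey'
`data = s[1:4]` → data = 'one'
`s = s.upper()` → s = 'HONEY'
`out = data + s[-1]` → out = 'oneY'
So data = 'one'

Answer: 'one'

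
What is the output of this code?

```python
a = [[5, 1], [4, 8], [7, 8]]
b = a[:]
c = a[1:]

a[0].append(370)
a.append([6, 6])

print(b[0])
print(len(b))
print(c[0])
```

Key concept: slice with nested mutation.
Step by step:
`a = [[5, 1], [4, 8], [7, 8]]` → a = [[5, 1], [4, 8], [7, 8]]
`b = a[:]` → b = [[5, 1], [4, 8], [7, 8]]
`c = a[1:]` → c = [[4, 8], [7, 8]]
`a[0].append(370)` → a = [[5, 1, 370], [4, 8], [7, 8]]; b = [[5, 1, 370], [4, 8], [7, 8]]
`a.append([6, 6])` → a = [[5, 1, 370], [4, 8], [7, 8], [6, 6]]
`print(b[0])` → prints [5, 1, 370]
`print(len(b))` → prints 3
`print(c[0])` → prints [4, 8]

Answer:
[5, 1, 370]
3
[4, 8]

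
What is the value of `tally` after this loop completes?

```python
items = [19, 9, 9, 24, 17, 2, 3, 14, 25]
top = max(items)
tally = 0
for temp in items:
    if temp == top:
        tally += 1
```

Count of max value 25 in [19, 9, 9, 24, 17, 2, 3, 14, 25]
`tally` takes the values: 0 → 1

Answer: 1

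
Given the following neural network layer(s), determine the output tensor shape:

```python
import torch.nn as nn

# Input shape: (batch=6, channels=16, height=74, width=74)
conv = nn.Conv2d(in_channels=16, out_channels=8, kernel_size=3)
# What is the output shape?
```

Input: (6, 16, 74, 74) -> Output: (6, 8, 72, 72)

Answer: (6, 8, 72, 72)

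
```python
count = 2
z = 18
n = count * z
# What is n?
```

Trace:
`count = 2` → count = 2
`z = 18` → z = 18
`n = count * z` → n = 36
So n = 36

Answer: 36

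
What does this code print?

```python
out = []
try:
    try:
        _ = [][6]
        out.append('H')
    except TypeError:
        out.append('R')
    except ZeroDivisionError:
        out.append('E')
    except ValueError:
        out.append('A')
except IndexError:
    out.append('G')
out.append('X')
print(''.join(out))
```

Execution trace: 'G' (outer except IndexError) → 'X' (after the try/except). Output: GX

Answer: GX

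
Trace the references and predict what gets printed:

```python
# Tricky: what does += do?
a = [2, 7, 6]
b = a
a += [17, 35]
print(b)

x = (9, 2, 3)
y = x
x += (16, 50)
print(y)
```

Key concept: += behavior differs for mutable vs immutable.
Step by step:
`a = [2, 7, 6]` → a = [2, 7, 6]
`b = a` → b = [2, 7, 6] (same object as a)
`a += [17, 35]` → a = [2, 7, 6, 17, 35] (same object as b); b = [2, 7, 6, 17, 35] (same object as a)
`print(b)` → prints [2, 7, 6, 17, 35]
`x = (9, 2, 3)` → x = (9, 2, 3)
`y = x` → y = (9, 2, 3)
`x += (16, 50)` → x = (9, 2, 3, 16, 50)
`print(y)` → prints (9, 2, 3)

Answer:
[2, 7, 6, 17, 35]
(9, 2, 3)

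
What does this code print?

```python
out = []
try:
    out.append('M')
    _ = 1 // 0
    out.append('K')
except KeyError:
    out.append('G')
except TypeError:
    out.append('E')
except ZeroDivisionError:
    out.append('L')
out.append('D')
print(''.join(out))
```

Execution trace: 'M' (try body) → 'L' (except ZeroDivisionError) → 'D' (after the try/except). Output: MLD

Answer: MLD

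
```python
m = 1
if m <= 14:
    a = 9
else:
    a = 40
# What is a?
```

Trace:
`m = 1` → m = 1
`if m <= 14: ...` → m <= 14 is True → a = 9
So a = 9

Answer: 9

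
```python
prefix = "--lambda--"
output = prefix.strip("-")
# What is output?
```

Trace:
`prefix = "--lambda--"` → prefix = '--lambda--'
`output = prefix.strip("-")` → output = 'lambda'
So output = 'lambda'

Answer: 'lambda'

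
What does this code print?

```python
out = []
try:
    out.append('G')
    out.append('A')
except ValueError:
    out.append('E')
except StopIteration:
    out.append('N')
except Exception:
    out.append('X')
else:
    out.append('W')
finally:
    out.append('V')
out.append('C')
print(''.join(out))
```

Execution trace: 'G' (try body) → 'A' (try body, no exception) → 'W' (else) → 'V' (finally) → 'C' (after the try/except). Output: GAWVC

Answer: GAWVC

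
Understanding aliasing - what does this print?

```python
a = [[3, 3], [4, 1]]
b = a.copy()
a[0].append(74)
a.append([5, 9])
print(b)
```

Key concept: shallow copy with nested lists.
Step by step:
`a = [[3, 3], [4, 1]]` → a = [[3, 3], [4, 1]]
`b = a.copy()` → b = [[3, 3], [4, 1]]
`a[0].append(74)` → a = [[3, 3, 74], [4, 1]]; b = [[3, 3, 74], [4, 1]]
`a.append([5, 9])` → a = [[3, 3, 74], [4, 1], [5, 9]]
`print(b)` → prints [[3, 3, 74], [4, 1]]

Answer: [[3, 3, 74], [4, 1]]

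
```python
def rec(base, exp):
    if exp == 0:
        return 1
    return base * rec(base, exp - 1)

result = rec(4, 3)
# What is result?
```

rec(4, 3) = 4 * 4 * 4 = 64

Answer: 64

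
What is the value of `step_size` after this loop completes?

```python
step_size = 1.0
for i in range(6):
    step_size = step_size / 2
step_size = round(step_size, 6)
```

Halving LR 6 times: 1 / 2^6
`step_size` takes the values: 1.0 → 0.5 → 0.25 → 0.125 → 0.0625 → 0.03125 → 0.015625

Answer: 0.015625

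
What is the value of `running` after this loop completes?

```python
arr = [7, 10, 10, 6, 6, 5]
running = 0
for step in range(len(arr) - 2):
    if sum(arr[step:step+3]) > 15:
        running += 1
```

Count windows with sum > 15
`running` takes the values: 0 → 1 → 2 → 3 → 4

Answer: 4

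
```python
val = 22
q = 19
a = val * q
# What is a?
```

Trace:
`val = 22` → val = 22
`q = 19` → q = 19
`a = val * q` → a = 418
So a = 418

Answer: 418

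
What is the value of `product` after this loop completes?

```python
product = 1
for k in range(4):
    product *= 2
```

2^4 = 16
`product` takes the values: 1 → 2 → 4 → 8 → 16

Answer: 16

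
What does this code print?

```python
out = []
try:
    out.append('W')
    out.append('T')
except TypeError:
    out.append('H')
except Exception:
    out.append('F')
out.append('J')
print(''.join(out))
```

Execution trace: 'W' (try body) → 'T' (try body, no exception) → 'J' (after the try/except). Output: WTJ

Answer: WTJ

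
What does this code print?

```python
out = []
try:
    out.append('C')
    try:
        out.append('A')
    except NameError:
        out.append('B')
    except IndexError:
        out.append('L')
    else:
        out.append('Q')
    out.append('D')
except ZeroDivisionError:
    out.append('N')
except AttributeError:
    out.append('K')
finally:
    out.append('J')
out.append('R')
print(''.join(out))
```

Execution trace: 'C' (try body) → 'A' (inner try body, no exception) → 'Q' (inner else) → 'D' (try body, no exception) → 'J' (finally) → 'R' (after the try/except). Output: CAQDJR

Answer: CAQDJR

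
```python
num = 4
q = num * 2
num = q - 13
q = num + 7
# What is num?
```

Trace:
`num = 4` → num = 4
`q = num * 2` → q = 8
`num = q - 13` → num = -5
`q = num + 7` → q = 2
So num = -5

Answer: -5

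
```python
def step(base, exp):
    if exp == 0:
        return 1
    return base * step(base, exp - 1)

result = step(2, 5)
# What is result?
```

step(2, 5) = 2 * 2 * 2 * 2 * 2 = 32

Answer: 32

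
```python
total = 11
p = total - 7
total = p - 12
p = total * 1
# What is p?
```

Trace:
`total = 11` → total = 11
`p = total - 7` → p = 4
`total = p - 12` → total = -8
`p = total * 1` → p = -8
So p = -8

Answer: -8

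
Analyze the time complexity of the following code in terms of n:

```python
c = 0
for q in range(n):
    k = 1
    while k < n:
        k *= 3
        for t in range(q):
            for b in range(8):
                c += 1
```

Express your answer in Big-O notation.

Each loop level contributes: n × log n × n × 1. Multiplying the contributions gives O(n^2 log n).

Answer: O(n^2 log n)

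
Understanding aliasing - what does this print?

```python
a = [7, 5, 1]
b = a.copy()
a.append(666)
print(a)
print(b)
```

Key concept: list.copy() creates independent copy.
Step by step:
`a = [7, 5, 1]` → a = [7, 5, 1]
`b = a.copy()` → b = [7, 5, 1]
`a.append(666)` → a = [7, 5, 1, 666]
`print(a)` → prints [7, 5, 1, 666]
`print(b)` → prints [7, 5, 1]

Answer:
[7, 5, 1, 666]
[7, 5, 1]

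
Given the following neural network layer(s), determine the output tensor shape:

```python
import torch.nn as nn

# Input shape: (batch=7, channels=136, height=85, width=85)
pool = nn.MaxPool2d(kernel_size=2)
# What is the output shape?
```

Input: (7, 136, 85, 85) -> Output: (7, 136, 42, 42)

Answer: (7, 136, 42, 42)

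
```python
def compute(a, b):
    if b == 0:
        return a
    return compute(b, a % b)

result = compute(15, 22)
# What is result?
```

compute(15, 22) -> compute(22, 15) -> compute(15, 7) -> compute(7, 1) -> compute(1, 0) -> 1

Answer: 1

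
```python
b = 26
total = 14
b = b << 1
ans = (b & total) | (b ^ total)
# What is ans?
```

Trace:
`b = 26` → b = 26
`total = 14` → total = 14
`b = b << 1` → b = 52
`ans = (b & total) | (b ^ total)` → ans = 62
So ans = 62

Answer: 62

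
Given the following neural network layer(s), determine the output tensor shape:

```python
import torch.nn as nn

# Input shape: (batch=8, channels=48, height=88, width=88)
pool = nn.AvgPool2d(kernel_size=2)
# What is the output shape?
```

Input: (8, 48, 88, 88) -> Output: (8, 48, 44, 44)

Answer: (8, 48, 44, 44)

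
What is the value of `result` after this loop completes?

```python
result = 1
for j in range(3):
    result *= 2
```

2^3 = 8
`result` takes the values: 1 → 2 → 4 → 8

Answer: 8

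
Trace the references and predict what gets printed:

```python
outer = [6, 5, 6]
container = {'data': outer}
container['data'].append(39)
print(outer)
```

Key concept: dict holds reference to list.
Step by step:
`outer = [6, 5, 6]` → outer = [6, 5, 6]
`container = {'data': outer}` → container = {'data': [6, 5, 6]}
`container['data'].append(39)` → outer = [6, 5, 6, 39]; container = {'data': [6, 5, 6, 39]}
`print(outer)` → prints [6, 5, 6, 39]

Answer: [6, 5, 6, 39]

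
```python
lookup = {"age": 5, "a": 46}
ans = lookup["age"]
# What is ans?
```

Trace:
`lookup = {"age": 5, "a": 46}` → lookup = {'age': 5, 'a': 46}
`ans = lookup["age"]` → ans = 5
So ans = 5

Answer: 5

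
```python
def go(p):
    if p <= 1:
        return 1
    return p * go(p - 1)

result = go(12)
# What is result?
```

go(12) = 12 * 11 * 10 * 9 * 8 * 7 * 6 * 5 * 4 * 3 * 2 * 1 = 479001600

Answer: 479001600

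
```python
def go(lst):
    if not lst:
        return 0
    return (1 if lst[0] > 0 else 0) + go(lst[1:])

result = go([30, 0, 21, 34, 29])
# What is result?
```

Count of positive elements in [30, 0, 21, 34, 29] = 4

Answer: 4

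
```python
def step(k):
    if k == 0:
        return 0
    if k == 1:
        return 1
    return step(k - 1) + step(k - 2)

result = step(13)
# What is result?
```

Build up from base cases: step(0)=0, step(1)=1, step(2)=1, step(3)=2, step(4)=3, step(5)=5, step(6)=8, ..., step(13)=233

Answer: 233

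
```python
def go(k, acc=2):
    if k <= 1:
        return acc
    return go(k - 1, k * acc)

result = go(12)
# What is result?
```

Accumulator trace (n, acc): (12, 2) -> (11, 24) -> (10, 264) -> (9, 2640) -> (8, 23760) -> (7, 190080) -> (6, 1330560) -> (5, 7983360) -> (4, 39916800) -> (3, 159667200) -> (2, 479001600) -> (1, 958003200) -> return 958003200

Answer: 958003200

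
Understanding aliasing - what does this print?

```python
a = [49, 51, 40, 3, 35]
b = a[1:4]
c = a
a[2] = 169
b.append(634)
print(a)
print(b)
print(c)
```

Key concept: slice vs alias.
Step by step:
`a = [49, 51, 40, 3, 35]` → a = [49, 51, 40, 3, 35]
`b = a[1:4]` → b = [51, 40, 3]
`c = a` → c = [49, 51, 40, 3, 35] (same object as a)
`a[2] = 169` → a = [49, 51, 169, 3, 35] (same object as c); c = [49, 51, 169, 3, 35] (same object as a)
`b.append(634)` → b = [51, 40, 3, 634]
`print(a)` → prints [49, 51, 169, 3, 35]
`print(b)` → prints [51, 40, 3, 634]
`print(c)` → prints [49, 51, 169, 3, 35]

Answer:
[49, 51, 169, 3, 35]
[51, 40, 3, 634]
[49, 51, 169, 3, 35]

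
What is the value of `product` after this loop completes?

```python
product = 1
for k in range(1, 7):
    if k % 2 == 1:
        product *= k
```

Product of odd numbers 1 to 6
`product` takes the values: 1 → 3 → 15

Answer: 15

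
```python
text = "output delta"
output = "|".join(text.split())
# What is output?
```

Trace:
`text = "output delta"` → text = 'output delta'
`output = "|".join(text.split())` → output = 'output|delta'
So output = 'output|delta'

Answer: 'output|delta'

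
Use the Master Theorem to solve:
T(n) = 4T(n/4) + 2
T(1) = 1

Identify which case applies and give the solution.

a=4, b=4, f(n)=2. log_4(4) = 1. Since c=0 < 1, Case 1 applies: T(n) = Θ(n^log_b(a)) = O(n).

Answer: O(n) - Case 1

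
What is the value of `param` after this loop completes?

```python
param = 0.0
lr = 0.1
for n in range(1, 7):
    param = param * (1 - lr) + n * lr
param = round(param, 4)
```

Moving average with lr=0.1
`param` takes the values: 0.0 → 0.1 → 0.29 → 0.561 → 0.9049 → 1.31441 → 1.782969 → 1.783

Answer: 1.783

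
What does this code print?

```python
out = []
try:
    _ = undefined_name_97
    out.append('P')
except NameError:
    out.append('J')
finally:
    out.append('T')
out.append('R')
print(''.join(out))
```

Execution trace: 'J' (except NameError) → 'T' (finally) → 'R' (after the try/except). Output: JTR

Answer: JTR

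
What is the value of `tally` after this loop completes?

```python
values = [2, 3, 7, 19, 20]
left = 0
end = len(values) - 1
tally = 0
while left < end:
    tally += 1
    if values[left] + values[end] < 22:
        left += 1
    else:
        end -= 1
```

Steps to find pair summing to 22
`tally` takes the values: 0 → 1 → 2 → 3 → 4

Answer: 4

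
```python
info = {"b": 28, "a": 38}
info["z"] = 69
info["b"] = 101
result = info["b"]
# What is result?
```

Trace:
`info = {"b": 28, "a": 38}` → info = {'b': 28, 'a': 38}
`info["z"] = 69` → info = {'b': 28, 'a': 38, 'z': 69}
`info["b"] = 101` → info = {'b': 101, 'a': 38, 'z': 69}
`result = info["b"]` → result = 101
So result = 101

Answer: 101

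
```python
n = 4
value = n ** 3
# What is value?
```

Trace:
`n = 4` → n = 4
`value = n ** 3` → value = 64
So value = 64

Answer: 64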